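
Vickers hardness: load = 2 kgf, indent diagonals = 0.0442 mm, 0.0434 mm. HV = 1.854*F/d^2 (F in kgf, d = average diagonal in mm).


d_avg = (0.0442+0.0434)/2 = 0.0438 mm
HV = 1.854*2/0.0438^2 = 1933

1933


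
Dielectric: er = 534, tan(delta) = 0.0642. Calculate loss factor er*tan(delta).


Loss = 534 * 0.0642 = 34.283

34.283


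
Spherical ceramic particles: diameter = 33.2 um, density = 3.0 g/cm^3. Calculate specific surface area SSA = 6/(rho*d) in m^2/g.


SSA = 6 / (3.0 * 33.2) = 0.06 m^2/g

0.06


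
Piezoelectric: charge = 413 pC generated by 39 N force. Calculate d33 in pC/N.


d33 = 413 / 39 = 10.6 pC/N

10.6


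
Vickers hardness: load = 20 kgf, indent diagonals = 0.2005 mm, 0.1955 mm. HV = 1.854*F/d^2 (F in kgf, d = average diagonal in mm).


d_avg = (0.2005+0.1955)/2 = 0.198 mm
HV = 1.854*20/0.198^2 = 946

946


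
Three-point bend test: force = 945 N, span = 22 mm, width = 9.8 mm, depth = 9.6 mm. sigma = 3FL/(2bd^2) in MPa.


sigma = 3*945*22/(2*9.8*9.6^2) = 34.5 MPa

34.5


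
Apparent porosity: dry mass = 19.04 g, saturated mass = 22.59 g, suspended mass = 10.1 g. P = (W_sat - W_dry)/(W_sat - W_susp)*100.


P = (22.59 - 19.04) / (22.59 - 10.1) * 100 = 3.55 / 12.49 * 100 = 28.4%

28.4


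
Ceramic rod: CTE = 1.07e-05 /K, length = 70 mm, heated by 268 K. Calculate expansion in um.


dL = 1.07e-05 * 70 * 268 * 1000 = 200.732 um

200.732


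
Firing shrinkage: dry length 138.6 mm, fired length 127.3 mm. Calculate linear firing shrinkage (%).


FS = (138.6 - 127.3) / 138.6 * 100 = 8.15%

8.15


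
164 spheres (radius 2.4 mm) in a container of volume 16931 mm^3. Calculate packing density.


V_sphere = 4/3*pi*2.4^3 = 57.9058 mm^3
Total V = 164*57.9058 = 9496.5512 mm^3
PD = 9496.5512 / 16931 = 0.561

0.561


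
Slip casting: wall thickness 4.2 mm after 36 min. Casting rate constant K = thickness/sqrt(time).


K = 4.2 / sqrt(36) = 4.2 / 6.0 = 0.7 mm/min^0.5

0.7


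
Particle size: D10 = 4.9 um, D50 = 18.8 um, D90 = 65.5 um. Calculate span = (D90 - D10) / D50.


Span = (65.5 - 4.9) / 18.8 = 60.6 / 18.8 = 3.223

3.223


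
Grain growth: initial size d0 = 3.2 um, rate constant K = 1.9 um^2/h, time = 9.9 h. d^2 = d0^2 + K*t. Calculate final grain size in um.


d^2 = 3.2^2 + 1.9*9.9 = 29.05
d = sqrt(29.05) = 5.39 um

5.39


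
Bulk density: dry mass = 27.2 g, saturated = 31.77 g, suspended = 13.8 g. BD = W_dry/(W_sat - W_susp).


BD = 27.2 / (31.77 - 13.8) = 27.2 / 17.97 = 1.514 g/cm^3

1.514


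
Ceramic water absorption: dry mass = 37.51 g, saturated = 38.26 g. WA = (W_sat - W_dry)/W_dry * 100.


WA = (38.26 - 37.51) / 37.51 * 100 = 2.0%

2.0


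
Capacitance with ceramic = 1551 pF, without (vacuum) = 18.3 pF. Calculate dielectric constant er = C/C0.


er = 1551 / 18.3 = 84.75

84.75


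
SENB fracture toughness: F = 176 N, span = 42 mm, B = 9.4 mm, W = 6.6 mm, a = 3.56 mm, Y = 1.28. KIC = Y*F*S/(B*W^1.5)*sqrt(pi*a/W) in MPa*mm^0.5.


KIC = 1.28*176*42/(9.4*6.6^1.5)*sqrt(pi*3.56/6.6) = 77.28

77.28


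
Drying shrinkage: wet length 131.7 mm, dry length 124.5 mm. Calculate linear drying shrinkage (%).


DS = (131.7 - 124.5) / 131.7 * 100 = 5.47%

5.47


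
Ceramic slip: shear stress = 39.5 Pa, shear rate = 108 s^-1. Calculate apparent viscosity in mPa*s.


eta = tau/gamma * 1000 = 39.5/108 * 1000 = 365.7 mPa*s

365.7


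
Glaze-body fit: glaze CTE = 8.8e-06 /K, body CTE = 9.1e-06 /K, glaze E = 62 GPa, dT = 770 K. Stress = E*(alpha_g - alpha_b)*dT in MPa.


Stress = 62*1000*(8.8e-06 - 9.1e-06)*770 = -14.3 MPa

-14.3


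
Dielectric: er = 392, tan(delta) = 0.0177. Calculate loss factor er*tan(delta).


Loss = 392 * 0.0177 = 6.938

6.938


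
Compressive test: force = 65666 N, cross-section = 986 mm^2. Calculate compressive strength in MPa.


CS = 65666 / 986 = 66.6 MPa

66.6


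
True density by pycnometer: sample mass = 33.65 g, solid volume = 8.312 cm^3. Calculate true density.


TD = 33.65 / 8.312 = 4.048 g/cm^3

4.048


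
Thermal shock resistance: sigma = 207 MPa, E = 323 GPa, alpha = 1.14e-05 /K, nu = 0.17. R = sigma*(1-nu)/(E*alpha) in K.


R = 207*(1-0.17)/(323*1000*1.14e-05) = 47 K

47


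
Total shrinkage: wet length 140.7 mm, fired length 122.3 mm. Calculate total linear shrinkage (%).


TS = (140.7 - 122.3) / 140.7 * 100 = 13.08%

13.08


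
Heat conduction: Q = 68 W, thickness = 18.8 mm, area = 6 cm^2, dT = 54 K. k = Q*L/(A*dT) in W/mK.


k = 68*18.8/1000/(6/10000*54) = 39.46 W/mK

39.46


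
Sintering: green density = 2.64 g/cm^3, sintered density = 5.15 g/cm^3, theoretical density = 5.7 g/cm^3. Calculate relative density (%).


Relative = 5.15 / 5.7 * 100 = 90.4%

90.4


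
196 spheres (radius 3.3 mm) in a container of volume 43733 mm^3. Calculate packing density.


V_sphere = 4/3*pi*3.3^3 = 150.5326 mm^3
Total V = 196*150.5326 = 29504.3896 mm^3
PD = 29504.3896 / 43733 = 0.675

0.675


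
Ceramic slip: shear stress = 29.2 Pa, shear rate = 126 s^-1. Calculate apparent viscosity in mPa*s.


eta = tau/gamma * 1000 = 29.2/126 * 1000 = 231.7 mPa*s

231.7


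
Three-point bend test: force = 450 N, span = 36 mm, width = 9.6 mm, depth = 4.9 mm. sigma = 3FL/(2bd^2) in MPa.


sigma = 3*450*36/(2*9.6*4.9^2) = 105.4 MPa

105.4


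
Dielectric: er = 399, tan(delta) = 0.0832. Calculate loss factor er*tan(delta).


Loss = 399 * 0.0832 = 33.197

33.197


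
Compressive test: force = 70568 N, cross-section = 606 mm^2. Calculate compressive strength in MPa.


CS = 70568 / 606 = 116.4 MPa

116.4


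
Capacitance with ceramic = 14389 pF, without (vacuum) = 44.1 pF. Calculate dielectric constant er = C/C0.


er = 14389 / 44.1 = 326.28

326.28


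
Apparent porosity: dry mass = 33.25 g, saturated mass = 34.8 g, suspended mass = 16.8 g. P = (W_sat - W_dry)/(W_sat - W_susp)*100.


P = (34.8 - 33.25) / (34.8 - 16.8) * 100 = 1.55 / 18.0 * 100 = 8.6%

8.6


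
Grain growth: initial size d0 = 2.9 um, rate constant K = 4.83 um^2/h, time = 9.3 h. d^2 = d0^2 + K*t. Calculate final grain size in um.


d^2 = 2.9^2 + 4.83*9.3 = 53.329
d = sqrt(53.329) = 7.3 um

7.3


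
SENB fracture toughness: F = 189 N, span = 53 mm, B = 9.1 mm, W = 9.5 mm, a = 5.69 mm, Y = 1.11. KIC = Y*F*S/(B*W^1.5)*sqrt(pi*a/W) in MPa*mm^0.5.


KIC = 1.11*189*53/(9.1*9.5^1.5)*sqrt(pi*5.69/9.5) = 57.24

57.24


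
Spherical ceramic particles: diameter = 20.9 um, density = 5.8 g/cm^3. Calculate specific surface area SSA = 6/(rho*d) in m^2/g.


SSA = 6 / (5.8 * 20.9) = 0.049 m^2/g

0.049


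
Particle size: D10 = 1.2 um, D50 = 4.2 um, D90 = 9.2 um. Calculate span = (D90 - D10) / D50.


Span = (9.2 - 1.2) / 4.2 = 8.0 / 4.2 = 1.905

1.905


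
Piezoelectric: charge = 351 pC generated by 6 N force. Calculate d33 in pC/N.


d33 = 351 / 6 = 58.5 pC/N

58.5


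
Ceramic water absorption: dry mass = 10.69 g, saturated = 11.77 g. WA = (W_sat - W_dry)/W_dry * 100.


WA = (11.77 - 10.69) / 10.69 * 100 = 10.1%

10.1


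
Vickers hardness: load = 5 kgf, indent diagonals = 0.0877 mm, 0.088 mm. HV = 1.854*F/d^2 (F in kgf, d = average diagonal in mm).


d_avg = (0.0877+0.088)/2 = 0.08785 mm
HV = 1.854*5/0.08785^2 = 1201

1201


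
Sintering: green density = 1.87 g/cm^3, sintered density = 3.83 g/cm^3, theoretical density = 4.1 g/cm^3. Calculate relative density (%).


Relative = 3.83 / 4.1 * 100 = 93.4%

93.4


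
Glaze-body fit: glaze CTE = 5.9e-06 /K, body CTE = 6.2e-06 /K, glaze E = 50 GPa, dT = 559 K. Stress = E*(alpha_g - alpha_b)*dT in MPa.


Stress = 50*1000*(5.9e-06 - 6.2e-06)*559 = -8.4 MPa

-8.4


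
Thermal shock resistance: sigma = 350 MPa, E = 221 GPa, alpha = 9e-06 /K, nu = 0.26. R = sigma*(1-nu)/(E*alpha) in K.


R = 350*(1-0.26)/(221*1000*9e-06) = 130 K

130


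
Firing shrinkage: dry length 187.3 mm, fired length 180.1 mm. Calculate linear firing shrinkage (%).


FS = (187.3 - 180.1) / 187.3 * 100 = 3.84%

3.84


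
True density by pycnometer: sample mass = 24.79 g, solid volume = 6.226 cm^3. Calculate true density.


TD = 24.79 / 6.226 = 3.982 g/cm^3

3.982


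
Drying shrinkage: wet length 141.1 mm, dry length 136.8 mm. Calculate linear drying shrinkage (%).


DS = (141.1 - 136.8) / 141.1 * 100 = 3.05%

3.05


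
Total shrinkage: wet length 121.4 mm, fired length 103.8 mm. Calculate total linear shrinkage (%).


TS = (121.4 - 103.8) / 121.4 * 100 = 14.5%

14.5


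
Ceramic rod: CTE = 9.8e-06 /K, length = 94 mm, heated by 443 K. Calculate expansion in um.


dL = 9.8e-06 * 94 * 443 * 1000 = 408.092 um

408.092


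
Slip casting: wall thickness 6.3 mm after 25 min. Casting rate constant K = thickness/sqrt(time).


K = 6.3 / sqrt(25) = 6.3 / 5.0 = 1.26 mm/min^0.5

1.26


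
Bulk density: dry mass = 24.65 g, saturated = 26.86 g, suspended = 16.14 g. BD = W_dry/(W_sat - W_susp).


BD = 24.65 / (26.86 - 16.14) = 24.65 / 10.72 = 2.299 g/cm^3

2.299


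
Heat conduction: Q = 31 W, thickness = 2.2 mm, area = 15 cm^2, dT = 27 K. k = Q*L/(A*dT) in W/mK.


k = 31*2.2/1000/(15/10000*27) = 1.68 W/mK

1.68


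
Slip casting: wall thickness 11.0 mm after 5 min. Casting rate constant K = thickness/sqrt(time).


K = 11.0 / sqrt(5) = 11.0 / 2.2361 = 4.919 mm/min^0.5

4.919


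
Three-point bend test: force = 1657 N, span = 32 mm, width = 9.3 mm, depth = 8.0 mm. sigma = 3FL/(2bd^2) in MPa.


sigma = 3*1657*32/(2*9.3*8.0^2) = 133.6 MPa

133.6


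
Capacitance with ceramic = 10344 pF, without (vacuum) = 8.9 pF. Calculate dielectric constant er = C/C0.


er = 10344 / 8.9 = 1162.25

1162.25


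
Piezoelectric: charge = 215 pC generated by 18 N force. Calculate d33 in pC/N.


d33 = 215 / 18 = 11.9 pC/N

11.9


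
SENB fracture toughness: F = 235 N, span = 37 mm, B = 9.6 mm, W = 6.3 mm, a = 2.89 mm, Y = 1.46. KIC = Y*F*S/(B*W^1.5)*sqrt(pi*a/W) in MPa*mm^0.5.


KIC = 1.46*235*37/(9.6*6.3^1.5)*sqrt(pi*2.89/6.3) = 100.39

100.39


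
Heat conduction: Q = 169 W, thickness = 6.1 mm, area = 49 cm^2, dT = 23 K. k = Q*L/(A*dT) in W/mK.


k = 169*6.1/1000/(49/10000*23) = 9.15 W/mK

9.15


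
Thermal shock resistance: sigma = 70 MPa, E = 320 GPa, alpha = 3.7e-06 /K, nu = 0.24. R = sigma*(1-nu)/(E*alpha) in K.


R = 70*(1-0.24)/(320*1000*3.7e-06) = 45 K

45


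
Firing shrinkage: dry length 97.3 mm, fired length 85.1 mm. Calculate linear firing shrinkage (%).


FS = (97.3 - 85.1) / 97.3 * 100 = 12.54%

12.54


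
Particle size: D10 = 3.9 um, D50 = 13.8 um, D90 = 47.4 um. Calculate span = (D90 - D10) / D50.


Span = (47.4 - 3.9) / 13.8 = 43.5 / 13.8 = 3.152

3.152


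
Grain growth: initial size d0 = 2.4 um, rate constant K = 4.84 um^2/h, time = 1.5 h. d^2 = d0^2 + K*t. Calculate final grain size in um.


d^2 = 2.4^2 + 4.84*1.5 = 13.02
d = sqrt(13.02) = 3.61 um

3.61


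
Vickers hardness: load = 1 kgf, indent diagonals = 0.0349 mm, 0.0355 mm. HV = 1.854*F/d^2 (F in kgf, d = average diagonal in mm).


d_avg = (0.0349+0.0355)/2 = 0.0352 mm
HV = 1.854*1/0.0352^2 = 1496

1496


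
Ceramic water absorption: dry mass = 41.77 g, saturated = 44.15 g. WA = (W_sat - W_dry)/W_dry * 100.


WA = (44.15 - 41.77) / 41.77 * 100 = 5.7%

5.7


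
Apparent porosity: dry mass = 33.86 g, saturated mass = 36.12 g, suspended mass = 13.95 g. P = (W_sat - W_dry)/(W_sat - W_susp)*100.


P = (36.12 - 33.86) / (36.12 - 13.95) * 100 = 2.26 / 22.17 * 100 = 10.2%

10.2


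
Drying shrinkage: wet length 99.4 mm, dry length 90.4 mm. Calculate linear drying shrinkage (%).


DS = (99.4 - 90.4) / 99.4 * 100 = 9.05%

9.05


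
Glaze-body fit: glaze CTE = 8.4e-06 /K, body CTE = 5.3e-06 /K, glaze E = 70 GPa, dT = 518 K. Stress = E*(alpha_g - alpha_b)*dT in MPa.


Stress = 70*1000*(8.4e-06 - 5.3e-06)*518 = 112.4 MPa

112.4


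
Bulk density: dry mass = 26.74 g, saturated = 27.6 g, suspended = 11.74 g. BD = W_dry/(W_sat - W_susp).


BD = 26.74 / (27.6 - 11.74) = 26.74 / 15.86 = 1.686 g/cm^3

1.686


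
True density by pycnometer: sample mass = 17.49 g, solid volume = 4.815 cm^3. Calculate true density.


TD = 17.49 / 4.815 = 3.632 g/cm^3

3.632


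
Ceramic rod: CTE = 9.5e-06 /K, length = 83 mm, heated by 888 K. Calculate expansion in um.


dL = 9.5e-06 * 83 * 888 * 1000 = 700.188 um

700.188


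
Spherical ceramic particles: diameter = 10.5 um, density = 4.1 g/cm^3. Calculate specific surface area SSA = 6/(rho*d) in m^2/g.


SSA = 6 / (4.1 * 10.5) = 0.139 m^2/g

0.139


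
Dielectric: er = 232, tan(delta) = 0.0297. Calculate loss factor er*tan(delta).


Loss = 232 * 0.0297 = 6.89

6.89


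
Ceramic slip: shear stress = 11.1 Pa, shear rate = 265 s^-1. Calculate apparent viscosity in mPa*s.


eta = tau/gamma * 1000 = 11.1/265 * 1000 = 41.9 mPa*s

41.9


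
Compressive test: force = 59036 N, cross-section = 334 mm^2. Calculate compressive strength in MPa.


CS = 59036 / 334 = 176.8 MPa

176.8


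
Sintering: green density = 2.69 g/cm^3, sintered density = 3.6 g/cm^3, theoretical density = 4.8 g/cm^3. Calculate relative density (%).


Relative = 3.6 / 4.8 * 100 = 75.0%

75.0


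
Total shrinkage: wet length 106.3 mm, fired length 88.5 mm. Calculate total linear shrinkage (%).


TS = (106.3 - 88.5) / 106.3 * 100 = 16.75%

16.75


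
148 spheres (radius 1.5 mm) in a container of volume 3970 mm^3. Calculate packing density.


V_sphere = 4/3*pi*1.5^3 = 14.1372 mm^3
Total V = 148*14.1372 = 2092.3056 mm^3
PD = 2092.3056 / 3970 = 0.527

0.527


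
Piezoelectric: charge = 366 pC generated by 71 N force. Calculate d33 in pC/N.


d33 = 366 / 71 = 5.2 pC/N

5.2


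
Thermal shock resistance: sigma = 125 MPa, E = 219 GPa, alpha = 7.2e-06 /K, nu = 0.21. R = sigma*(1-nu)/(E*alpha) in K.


R = 125*(1-0.21)/(219*1000*7.2e-06) = 63 K

63


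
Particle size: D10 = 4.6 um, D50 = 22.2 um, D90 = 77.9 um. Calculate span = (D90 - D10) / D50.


Span = (77.9 - 4.6) / 22.2 = 73.3 / 22.2 = 3.302

3.302


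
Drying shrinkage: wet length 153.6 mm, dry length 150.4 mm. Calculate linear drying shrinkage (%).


DS = (153.6 - 150.4) / 153.6 * 100 = 2.08%

2.08


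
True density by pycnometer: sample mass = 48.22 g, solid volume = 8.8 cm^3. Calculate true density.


TD = 48.22 / 8.8 = 5.48 g/cm^3

5.48


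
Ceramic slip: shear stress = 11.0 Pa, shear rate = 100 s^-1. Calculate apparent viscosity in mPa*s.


eta = tau/gamma * 1000 = 11.0/100 * 1000 = 110.0 mPa*s

110.0


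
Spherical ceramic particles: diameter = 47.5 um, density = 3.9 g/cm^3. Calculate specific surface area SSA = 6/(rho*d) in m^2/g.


SSA = 6 / (3.9 * 47.5) = 0.032 m^2/g

0.032


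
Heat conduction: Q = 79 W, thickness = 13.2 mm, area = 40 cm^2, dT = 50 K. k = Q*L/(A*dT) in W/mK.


k = 79*13.2/1000/(40/10000*50) = 5.21 W/mK

5.21


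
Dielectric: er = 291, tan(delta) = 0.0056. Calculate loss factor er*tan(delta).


Loss = 291 * 0.0056 = 1.63

1.63


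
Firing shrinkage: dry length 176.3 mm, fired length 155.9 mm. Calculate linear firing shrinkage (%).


FS = (176.3 - 155.9) / 176.3 * 100 = 11.57%

11.57


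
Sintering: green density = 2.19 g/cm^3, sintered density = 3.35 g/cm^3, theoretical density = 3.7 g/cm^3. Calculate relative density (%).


Relative = 3.35 / 3.7 * 100 = 90.5%

90.5


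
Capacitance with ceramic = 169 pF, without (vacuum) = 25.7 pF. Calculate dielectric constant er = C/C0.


er = 169 / 25.7 = 6.58

6.58


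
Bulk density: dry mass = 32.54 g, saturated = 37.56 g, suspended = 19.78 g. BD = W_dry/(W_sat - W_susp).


BD = 32.54 / (37.56 - 19.78) = 32.54 / 17.78 = 1.83 g/cm^3

1.83


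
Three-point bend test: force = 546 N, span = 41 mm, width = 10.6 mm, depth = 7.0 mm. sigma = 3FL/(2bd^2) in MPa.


sigma = 3*546*41/(2*10.6*7.0^2) = 64.6 MPa

64.6


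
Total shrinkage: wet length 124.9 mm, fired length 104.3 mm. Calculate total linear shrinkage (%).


TS = (124.9 - 104.3) / 124.9 * 100 = 16.49%

16.49


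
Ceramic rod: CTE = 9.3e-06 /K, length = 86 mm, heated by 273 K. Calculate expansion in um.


dL = 9.3e-06 * 86 * 273 * 1000 = 218.345 um

218.345


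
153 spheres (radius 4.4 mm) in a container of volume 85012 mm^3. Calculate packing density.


V_sphere = 4/3*pi*4.4^3 = 356.8179 mm^3
Total V = 153*356.8179 = 54593.1387 mm^3
PD = 54593.1387 / 85012 = 0.642

0.642


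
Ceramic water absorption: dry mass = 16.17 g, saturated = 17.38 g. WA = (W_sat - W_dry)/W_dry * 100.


WA = (17.38 - 16.17) / 16.17 * 100 = 7.48%

7.48


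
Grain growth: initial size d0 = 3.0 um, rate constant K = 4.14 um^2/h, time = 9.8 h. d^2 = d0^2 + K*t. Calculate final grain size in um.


d^2 = 3.0^2 + 4.14*9.8 = 49.572
d = sqrt(49.572) = 7.04 um

7.04


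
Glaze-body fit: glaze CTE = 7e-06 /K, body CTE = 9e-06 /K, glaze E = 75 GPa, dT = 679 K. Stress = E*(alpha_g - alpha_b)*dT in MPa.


Stress = 75*1000*(7e-06 - 9e-06)*679 = -101.9 MPa

-101.9


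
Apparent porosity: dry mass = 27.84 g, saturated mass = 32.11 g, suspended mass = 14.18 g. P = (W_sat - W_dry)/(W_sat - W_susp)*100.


P = (32.11 - 27.84) / (32.11 - 14.18) * 100 = 4.27 / 17.93 * 100 = 23.8%

23.8


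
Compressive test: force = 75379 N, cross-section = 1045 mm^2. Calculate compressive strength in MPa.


CS = 75379 / 1045 = 72.1 MPa

72.1


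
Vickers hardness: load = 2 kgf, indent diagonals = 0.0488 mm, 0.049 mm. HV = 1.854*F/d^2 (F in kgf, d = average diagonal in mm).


d_avg = (0.0488+0.049)/2 = 0.0489 mm
HV = 1.854*2/0.0489^2 = 1551

1551


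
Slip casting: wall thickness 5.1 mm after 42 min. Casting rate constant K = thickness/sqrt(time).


K = 5.1 / sqrt(42) = 5.1 / 6.4807 = 0.787 mm/min^0.5

0.787


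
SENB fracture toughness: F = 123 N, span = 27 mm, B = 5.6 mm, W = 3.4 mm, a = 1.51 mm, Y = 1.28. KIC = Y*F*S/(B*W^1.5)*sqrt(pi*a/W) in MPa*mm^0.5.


KIC = 1.28*123*27/(5.6*3.4^1.5)*sqrt(pi*1.51/3.4) = 143.02

143.02


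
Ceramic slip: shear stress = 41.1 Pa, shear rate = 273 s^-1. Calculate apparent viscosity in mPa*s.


eta = tau/gamma * 1000 = 41.1/273 * 1000 = 150.5 mPa*s

150.5


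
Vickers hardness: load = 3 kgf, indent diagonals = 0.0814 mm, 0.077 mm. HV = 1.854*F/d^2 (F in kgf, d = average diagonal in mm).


d_avg = (0.0814+0.077)/2 = 0.0792 mm
HV = 1.854*3/0.0792^2 = 887

887


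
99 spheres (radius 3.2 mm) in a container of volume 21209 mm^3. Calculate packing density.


V_sphere = 4/3*pi*3.2^3 = 137.2583 mm^3
Total V = 99*137.2583 = 13588.5717 mm^3
PD = 13588.5717 / 21209 = 0.641

0.641


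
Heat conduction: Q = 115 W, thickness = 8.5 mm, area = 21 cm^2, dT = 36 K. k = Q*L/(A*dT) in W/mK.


k = 115*8.5/1000/(21/10000*36) = 12.93 W/mK

12.93


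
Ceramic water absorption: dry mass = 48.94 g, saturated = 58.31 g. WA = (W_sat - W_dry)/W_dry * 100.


WA = (58.31 - 48.94) / 48.94 * 100 = 19.15%

19.15


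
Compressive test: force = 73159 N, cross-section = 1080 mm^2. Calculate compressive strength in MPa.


CS = 73159 / 1080 = 67.7 MPa

67.7


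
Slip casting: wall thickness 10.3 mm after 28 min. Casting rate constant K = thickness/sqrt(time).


K = 10.3 / sqrt(28) = 10.3 / 5.2915 = 1.947 mm/min^0.5

1.947


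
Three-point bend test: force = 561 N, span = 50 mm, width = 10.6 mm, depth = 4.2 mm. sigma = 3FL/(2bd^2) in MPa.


sigma = 3*561*50/(2*10.6*4.2^2) = 225.0 MPa

225.0


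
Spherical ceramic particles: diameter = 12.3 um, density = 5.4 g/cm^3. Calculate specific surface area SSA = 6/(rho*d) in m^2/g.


SSA = 6 / (5.4 * 12.3) = 0.09 m^2/g

0.09


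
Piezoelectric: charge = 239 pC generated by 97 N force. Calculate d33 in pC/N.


d33 = 239 / 97 = 2.5 pC/N

2.5


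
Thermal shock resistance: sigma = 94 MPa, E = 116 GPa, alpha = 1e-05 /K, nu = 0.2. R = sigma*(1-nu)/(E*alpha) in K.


R = 94*(1-0.2)/(116*1000*1e-05) = 65 K

65


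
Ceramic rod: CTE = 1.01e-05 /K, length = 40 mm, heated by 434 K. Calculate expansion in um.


dL = 1.01e-05 * 40 * 434 * 1000 = 175.336 um

175.336


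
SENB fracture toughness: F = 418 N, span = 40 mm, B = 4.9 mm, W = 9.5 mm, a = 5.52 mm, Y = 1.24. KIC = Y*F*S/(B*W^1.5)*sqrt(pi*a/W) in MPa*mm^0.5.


KIC = 1.24*418*40/(4.9*9.5^1.5)*sqrt(pi*5.52/9.5) = 195.24

195.24


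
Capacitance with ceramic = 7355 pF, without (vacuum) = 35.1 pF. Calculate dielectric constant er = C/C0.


er = 7355 / 35.1 = 209.54

209.54


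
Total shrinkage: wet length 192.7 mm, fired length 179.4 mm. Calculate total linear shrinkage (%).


TS = (192.7 - 179.4) / 192.7 * 100 = 6.9%

6.9


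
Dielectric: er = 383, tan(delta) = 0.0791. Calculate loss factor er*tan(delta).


Loss = 383 * 0.0791 = 30.295

30.295


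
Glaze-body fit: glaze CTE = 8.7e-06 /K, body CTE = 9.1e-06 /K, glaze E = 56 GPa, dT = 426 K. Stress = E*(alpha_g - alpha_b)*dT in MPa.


Stress = 56*1000*(8.7e-06 - 9.1e-06)*426 = -9.5 MPa

-9.5


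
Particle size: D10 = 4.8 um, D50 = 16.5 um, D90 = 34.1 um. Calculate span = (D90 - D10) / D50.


Span = (34.1 - 4.8) / 16.5 = 29.3 / 16.5 = 1.776

1.776


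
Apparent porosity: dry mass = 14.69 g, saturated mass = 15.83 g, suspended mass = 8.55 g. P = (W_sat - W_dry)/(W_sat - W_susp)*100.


P = (15.83 - 14.69) / (15.83 - 8.55) * 100 = 1.14 / 7.28 * 100 = 15.7%

15.7


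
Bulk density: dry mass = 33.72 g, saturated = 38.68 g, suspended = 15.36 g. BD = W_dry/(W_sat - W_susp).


BD = 33.72 / (38.68 - 15.36) = 33.72 / 23.32 = 1.446 g/cm^3

1.446


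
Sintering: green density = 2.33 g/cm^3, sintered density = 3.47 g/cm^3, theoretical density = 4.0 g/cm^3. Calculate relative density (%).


Relative = 3.47 / 4.0 * 100 = 86.8%

86.8


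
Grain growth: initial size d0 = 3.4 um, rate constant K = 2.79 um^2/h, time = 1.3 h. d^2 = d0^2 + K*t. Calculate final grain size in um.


d^2 = 3.4^2 + 2.79*1.3 = 15.187
d = sqrt(15.187) = 3.9 um

3.9


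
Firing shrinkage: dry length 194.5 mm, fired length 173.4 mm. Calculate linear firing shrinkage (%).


FS = (194.5 - 173.4) / 194.5 * 100 = 10.85%

10.85


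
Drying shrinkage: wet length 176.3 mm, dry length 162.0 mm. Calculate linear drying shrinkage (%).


DS = (176.3 - 162.0) / 176.3 * 100 = 8.11%

8.11


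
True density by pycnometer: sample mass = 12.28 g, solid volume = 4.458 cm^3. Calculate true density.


TD = 12.28 / 4.458 = 2.755 g/cm^3

2.755


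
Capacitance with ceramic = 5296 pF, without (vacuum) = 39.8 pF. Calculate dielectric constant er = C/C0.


er = 5296 / 39.8 = 133.07

133.07


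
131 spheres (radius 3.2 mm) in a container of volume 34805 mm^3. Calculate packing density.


V_sphere = 4/3*pi*3.2^3 = 137.2583 mm^3
Total V = 131*137.2583 = 17980.8373 mm^3
PD = 17980.8373 / 34805 = 0.517

0.517


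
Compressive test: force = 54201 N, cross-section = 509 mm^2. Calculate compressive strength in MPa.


CS = 54201 / 509 = 106.5 MPa

106.5


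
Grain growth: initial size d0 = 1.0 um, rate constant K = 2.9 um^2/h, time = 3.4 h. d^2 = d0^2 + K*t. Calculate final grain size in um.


d^2 = 1.0^2 + 2.9*3.4 = 10.86
d = sqrt(10.86) = 3.3 um

3.3


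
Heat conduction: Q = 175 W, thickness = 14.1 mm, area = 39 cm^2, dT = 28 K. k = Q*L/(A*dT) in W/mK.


k = 175*14.1/1000/(39/10000*28) = 22.6 W/mK

22.6


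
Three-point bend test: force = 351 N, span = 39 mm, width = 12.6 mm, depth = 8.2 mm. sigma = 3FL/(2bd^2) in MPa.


sigma = 3*351*39/(2*12.6*8.2^2) = 24.2 MPa

24.2


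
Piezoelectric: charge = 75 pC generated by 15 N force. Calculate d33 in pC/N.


d33 = 75 / 15 = 5.0 pC/N

5.0


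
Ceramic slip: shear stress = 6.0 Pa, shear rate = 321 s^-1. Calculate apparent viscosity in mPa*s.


eta = tau/gamma * 1000 = 6.0/321 * 1000 = 18.7 mPa*s

18.7


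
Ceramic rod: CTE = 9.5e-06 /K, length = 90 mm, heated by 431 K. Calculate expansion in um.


dL = 9.5e-06 * 90 * 431 * 1000 = 368.505 um

368.505


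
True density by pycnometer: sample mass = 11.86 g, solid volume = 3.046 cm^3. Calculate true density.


TD = 11.86 / 3.046 = 3.894 g/cm^3

3.894


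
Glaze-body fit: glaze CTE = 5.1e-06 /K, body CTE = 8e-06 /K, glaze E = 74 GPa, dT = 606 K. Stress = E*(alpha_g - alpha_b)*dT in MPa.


Stress = 74*1000*(5.1e-06 - 8e-06)*606 = -130.0 MPa

-130.0


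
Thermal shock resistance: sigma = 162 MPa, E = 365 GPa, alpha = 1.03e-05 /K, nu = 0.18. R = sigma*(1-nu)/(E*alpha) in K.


R = 162*(1-0.18)/(365*1000*1.03e-05) = 35 K

35


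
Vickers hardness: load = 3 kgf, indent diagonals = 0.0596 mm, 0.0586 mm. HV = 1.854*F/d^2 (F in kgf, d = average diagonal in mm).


d_avg = (0.0596+0.0586)/2 = 0.0591 mm
HV = 1.854*3/0.0591^2 = 1592

1592


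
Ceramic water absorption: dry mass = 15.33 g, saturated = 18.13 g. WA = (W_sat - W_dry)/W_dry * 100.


WA = (18.13 - 15.33) / 15.33 * 100 = 18.26%

18.26


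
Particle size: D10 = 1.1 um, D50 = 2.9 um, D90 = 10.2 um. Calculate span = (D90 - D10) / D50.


Span = (10.2 - 1.1) / 2.9 = 9.1 / 2.9 = 3.138

3.138


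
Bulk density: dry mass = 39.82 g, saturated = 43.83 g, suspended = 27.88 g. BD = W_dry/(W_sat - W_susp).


BD = 39.82 / (43.83 - 27.88) = 39.82 / 15.95 = 2.497 g/cm^3

2.497


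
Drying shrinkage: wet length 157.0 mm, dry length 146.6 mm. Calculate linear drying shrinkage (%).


DS = (157.0 - 146.6) / 157.0 * 100 = 6.62%

6.62


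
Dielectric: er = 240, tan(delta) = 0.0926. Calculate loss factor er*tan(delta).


Loss = 240 * 0.0926 = 22.224

22.224


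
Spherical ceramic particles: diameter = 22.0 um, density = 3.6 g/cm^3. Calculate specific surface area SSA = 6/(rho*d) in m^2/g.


SSA = 6 / (3.6 * 22.0) = 0.076 m^2/g

0.076


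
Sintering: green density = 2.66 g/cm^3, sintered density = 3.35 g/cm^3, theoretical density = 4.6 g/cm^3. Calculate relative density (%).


Relative = 3.35 / 4.6 * 100 = 72.8%

72.8


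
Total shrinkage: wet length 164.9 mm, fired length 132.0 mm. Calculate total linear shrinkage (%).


TS = (164.9 - 132.0) / 164.9 * 100 = 19.95%

19.95


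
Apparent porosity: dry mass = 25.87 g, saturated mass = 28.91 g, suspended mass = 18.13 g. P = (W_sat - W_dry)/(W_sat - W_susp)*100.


P = (28.91 - 25.87) / (28.91 - 18.13) * 100 = 3.04 / 10.78 * 100 = 28.2%

28.2


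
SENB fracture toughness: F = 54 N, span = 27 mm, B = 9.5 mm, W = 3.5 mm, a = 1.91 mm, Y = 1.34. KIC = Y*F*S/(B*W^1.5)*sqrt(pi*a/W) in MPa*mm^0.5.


KIC = 1.34*54*27/(9.5*3.5^1.5)*sqrt(pi*1.91/3.5) = 41.12

41.12


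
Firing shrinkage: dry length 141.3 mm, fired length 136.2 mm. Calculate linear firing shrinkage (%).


FS = (141.3 - 136.2) / 141.3 * 100 = 3.61%

3.61


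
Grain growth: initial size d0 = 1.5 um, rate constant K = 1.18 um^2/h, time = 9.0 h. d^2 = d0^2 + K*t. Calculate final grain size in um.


d^2 = 1.5^2 + 1.18*9.0 = 12.87
d = sqrt(12.87) = 3.59 um

3.59


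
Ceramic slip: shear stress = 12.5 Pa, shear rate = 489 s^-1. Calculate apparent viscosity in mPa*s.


eta = tau/gamma * 1000 = 12.5/489 * 1000 = 25.6 mPa*s

25.6


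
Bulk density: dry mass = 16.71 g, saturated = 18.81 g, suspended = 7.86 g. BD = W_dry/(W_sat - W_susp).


BD = 16.71 / (18.81 - 7.86) = 16.71 / 10.95 = 1.526 g/cm^3

1.526


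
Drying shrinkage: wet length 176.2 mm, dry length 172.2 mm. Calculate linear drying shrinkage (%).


DS = (176.2 - 172.2) / 176.2 * 100 = 2.27%

2.27


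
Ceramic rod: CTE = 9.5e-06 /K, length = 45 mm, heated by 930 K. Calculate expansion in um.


dL = 9.5e-06 * 45 * 930 * 1000 = 397.575 um

397.575


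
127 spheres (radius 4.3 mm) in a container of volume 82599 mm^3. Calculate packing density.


V_sphere = 4/3*pi*4.3^3 = 333.0381 mm^3
Total V = 127*333.0381 = 42295.8387 mm^3
PD = 42295.8387 / 82599 = 0.512

0.512


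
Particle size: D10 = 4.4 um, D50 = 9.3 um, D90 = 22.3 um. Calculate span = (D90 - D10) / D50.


Span = (22.3 - 4.4) / 9.3 = 17.9 / 9.3 = 1.925

1.925


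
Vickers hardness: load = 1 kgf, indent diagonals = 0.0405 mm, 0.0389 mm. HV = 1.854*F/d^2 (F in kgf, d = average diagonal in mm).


d_avg = (0.0405+0.0389)/2 = 0.0397 mm
HV = 1.854*1/0.0397^2 = 1176

1176


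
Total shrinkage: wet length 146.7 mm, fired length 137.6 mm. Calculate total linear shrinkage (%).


TS = (146.7 - 137.6) / 146.7 * 100 = 6.2%

6.2


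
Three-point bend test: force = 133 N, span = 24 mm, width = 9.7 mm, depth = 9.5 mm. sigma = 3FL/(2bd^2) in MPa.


sigma = 3*133*24/(2*9.7*9.5^2) = 5.5 MPa

5.5


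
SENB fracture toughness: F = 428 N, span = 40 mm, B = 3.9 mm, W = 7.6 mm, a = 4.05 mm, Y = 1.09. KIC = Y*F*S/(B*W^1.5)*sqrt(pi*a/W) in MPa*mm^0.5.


KIC = 1.09*428*40/(3.9*7.6^1.5)*sqrt(pi*4.05/7.6) = 295.49

295.49


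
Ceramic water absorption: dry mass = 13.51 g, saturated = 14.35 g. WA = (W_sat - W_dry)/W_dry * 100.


WA = (14.35 - 13.51) / 13.51 * 100 = 6.22%

6.22


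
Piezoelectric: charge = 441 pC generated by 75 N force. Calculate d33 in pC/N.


d33 = 441 / 75 = 5.9 pC/N

5.9


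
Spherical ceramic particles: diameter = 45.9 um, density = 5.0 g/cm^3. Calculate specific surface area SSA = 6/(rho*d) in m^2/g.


SSA = 6 / (5.0 * 45.9) = 0.026 m^2/g

0.026


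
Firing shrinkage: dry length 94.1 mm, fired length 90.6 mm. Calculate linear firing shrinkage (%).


FS = (94.1 - 90.6) / 94.1 * 100 = 3.72%

3.72


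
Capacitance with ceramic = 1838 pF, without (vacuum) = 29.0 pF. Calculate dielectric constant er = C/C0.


er = 1838 / 29.0 = 63.38

63.38


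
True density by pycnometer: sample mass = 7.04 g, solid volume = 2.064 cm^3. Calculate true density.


TD = 7.04 / 2.064 = 3.411 g/cm^3

3.411


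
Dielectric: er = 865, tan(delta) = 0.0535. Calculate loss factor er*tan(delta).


Loss = 865 * 0.0535 = 46.278

46.278


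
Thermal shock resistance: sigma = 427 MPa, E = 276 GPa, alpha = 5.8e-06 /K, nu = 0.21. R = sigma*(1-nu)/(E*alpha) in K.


R = 427*(1-0.21)/(276*1000*5.8e-06) = 211 K

211


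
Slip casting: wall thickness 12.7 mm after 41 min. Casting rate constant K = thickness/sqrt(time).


K = 12.7 / sqrt(41) = 12.7 / 6.4031 = 1.983 mm/min^0.5

1.983


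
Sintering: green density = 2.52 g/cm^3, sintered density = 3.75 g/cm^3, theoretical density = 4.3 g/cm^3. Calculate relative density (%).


Relative = 3.75 / 4.3 * 100 = 87.2%

87.2


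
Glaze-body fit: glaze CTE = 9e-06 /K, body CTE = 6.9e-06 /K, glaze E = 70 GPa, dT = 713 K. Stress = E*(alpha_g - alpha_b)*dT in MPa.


Stress = 70*1000*(9e-06 - 6.9e-06)*713 = 104.8 MPa

104.8


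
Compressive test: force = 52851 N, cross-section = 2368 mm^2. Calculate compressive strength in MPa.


CS = 52851 / 2368 = 22.3 MPa

22.3


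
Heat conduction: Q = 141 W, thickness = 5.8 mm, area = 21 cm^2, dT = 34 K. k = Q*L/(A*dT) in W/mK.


k = 141*5.8/1000/(21/10000*34) = 11.45 W/mK

11.45


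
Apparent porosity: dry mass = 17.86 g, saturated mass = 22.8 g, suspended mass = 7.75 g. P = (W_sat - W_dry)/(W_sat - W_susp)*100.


P = (22.8 - 17.86) / (22.8 - 7.75) * 100 = 4.94 / 15.05 * 100 = 32.8%

32.8


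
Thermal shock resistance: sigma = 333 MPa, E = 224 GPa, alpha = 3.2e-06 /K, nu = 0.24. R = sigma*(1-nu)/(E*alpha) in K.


R = 333*(1-0.24)/(224*1000*3.2e-06) = 353 K

353


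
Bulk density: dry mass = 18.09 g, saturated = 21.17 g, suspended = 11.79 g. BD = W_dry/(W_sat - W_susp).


BD = 18.09 / (21.17 - 11.79) = 18.09 / 9.38 = 1.929 g/cm^3

1.929


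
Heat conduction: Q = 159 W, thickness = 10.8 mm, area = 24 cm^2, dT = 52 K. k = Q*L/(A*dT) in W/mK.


k = 159*10.8/1000/(24/10000*52) = 13.76 W/mK

13.76


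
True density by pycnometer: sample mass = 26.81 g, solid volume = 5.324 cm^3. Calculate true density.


TD = 26.81 / 5.324 = 5.036 g/cm^3

5.036


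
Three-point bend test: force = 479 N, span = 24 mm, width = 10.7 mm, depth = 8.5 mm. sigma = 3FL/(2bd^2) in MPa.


sigma = 3*479*24/(2*10.7*8.5^2) = 22.3 MPa

22.3


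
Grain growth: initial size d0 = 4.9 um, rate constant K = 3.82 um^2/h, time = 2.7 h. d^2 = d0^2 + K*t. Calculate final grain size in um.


d^2 = 4.9^2 + 3.82*2.7 = 34.324
d = sqrt(34.324) = 5.86 um

5.86


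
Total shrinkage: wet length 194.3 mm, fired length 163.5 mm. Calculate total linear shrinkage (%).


TS = (194.3 - 163.5) / 194.3 * 100 = 15.85%

15.85


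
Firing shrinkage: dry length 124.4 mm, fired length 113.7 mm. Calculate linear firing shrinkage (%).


FS = (124.4 - 113.7) / 124.4 * 100 = 8.6%

8.6


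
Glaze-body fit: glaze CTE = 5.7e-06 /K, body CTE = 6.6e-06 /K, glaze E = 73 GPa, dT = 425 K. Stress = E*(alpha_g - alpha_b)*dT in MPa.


Stress = 73*1000*(5.7e-06 - 6.6e-06)*425 = -27.9 MPa

-27.9


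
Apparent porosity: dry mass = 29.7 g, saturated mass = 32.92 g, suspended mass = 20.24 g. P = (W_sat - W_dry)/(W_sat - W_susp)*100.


P = (32.92 - 29.7) / (32.92 - 20.24) * 100 = 3.22 / 12.68 * 100 = 25.4%

25.4


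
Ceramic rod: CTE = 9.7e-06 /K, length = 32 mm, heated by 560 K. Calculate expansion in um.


dL = 9.7e-06 * 32 * 560 * 1000 = 173.824 um

173.824


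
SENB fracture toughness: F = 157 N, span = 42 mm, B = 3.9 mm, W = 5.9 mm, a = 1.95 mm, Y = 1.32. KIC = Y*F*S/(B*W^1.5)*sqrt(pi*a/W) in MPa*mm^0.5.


KIC = 1.32*157*42/(3.9*5.9^1.5)*sqrt(pi*1.95/5.9) = 158.69

158.69


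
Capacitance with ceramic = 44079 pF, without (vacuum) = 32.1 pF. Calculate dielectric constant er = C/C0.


er = 44079 / 32.1 = 1373.18

1373.18


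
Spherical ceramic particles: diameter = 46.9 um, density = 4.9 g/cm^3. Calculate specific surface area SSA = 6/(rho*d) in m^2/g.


SSA = 6 / (4.9 * 46.9) = 0.026 m^2/g

0.026


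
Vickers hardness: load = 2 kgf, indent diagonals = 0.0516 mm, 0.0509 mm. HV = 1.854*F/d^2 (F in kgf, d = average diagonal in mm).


d_avg = (0.0516+0.0509)/2 = 0.05125 mm
HV = 1.854*2/0.05125^2 = 1412

1412


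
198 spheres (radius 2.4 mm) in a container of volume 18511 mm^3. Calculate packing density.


V_sphere = 4/3*pi*2.4^3 = 57.9058 mm^3
Total V = 198*57.9058 = 11465.3484 mm^3
PD = 11465.3484 / 18511 = 0.619

0.619


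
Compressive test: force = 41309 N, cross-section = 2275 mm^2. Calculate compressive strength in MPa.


CS = 41309 / 2275 = 18.2 MPa

18.2


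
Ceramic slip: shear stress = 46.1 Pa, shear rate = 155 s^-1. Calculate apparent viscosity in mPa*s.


eta = tau/gamma * 1000 = 46.1/155 * 1000 = 297.4 mPa*s

297.4


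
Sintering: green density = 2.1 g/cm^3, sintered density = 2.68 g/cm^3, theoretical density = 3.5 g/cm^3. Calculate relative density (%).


Relative = 2.68 / 3.5 * 100 = 76.6%

76.6


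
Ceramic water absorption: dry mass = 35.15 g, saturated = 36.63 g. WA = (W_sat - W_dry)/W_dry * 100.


WA = (36.63 - 35.15) / 35.15 * 100 = 4.21%

4.21


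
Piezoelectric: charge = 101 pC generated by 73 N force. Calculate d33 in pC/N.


d33 = 101 / 73 = 1.4 pC/N

1.4


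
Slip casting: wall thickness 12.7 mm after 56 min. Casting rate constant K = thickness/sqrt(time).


K = 12.7 / sqrt(56) = 12.7 / 7.4833 = 1.697 mm/min^0.5

1.697


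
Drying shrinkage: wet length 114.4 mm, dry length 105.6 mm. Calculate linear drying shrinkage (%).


DS = (114.4 - 105.6) / 114.4 * 100 = 7.69%

7.69


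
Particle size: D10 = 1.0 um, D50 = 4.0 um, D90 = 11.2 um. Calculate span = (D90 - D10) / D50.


Span = (11.2 - 1.0) / 4.0 = 10.2 / 4.0 = 2.55

2.55


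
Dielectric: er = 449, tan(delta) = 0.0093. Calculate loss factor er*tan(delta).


Loss = 449 * 0.0093 = 4.176

4.176


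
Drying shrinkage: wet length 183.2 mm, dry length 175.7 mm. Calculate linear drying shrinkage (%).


DS = (183.2 - 175.7) / 183.2 * 100 = 4.09%

4.09


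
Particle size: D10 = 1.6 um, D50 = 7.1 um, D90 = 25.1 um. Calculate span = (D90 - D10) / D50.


Span = (25.1 - 1.6) / 7.1 = 23.5 / 7.1 = 3.31

3.31


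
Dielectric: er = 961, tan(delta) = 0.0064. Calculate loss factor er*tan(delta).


Loss = 961 * 0.0064 = 6.15

6.15


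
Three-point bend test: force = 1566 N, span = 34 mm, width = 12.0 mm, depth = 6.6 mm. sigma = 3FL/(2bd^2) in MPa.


sigma = 3*1566*34/(2*12.0*6.6^2) = 152.8 MPa

152.8


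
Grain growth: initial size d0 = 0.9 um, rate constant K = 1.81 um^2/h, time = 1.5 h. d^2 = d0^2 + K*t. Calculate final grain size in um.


d^2 = 0.9^2 + 1.81*1.5 = 3.525
d = sqrt(3.525) = 1.88 um

1.88


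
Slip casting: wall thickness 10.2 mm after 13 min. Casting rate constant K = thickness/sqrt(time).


K = 10.2 / sqrt(13) = 10.2 / 3.6056 = 2.829 mm/min^0.5

2.829


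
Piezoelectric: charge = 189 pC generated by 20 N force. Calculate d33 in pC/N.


d33 = 189 / 20 = 9.5 pC/N

9.5


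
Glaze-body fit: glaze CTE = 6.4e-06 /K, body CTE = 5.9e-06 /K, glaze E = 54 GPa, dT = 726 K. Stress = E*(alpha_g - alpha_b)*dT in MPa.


Stress = 54*1000*(6.4e-06 - 5.9e-06)*726 = 19.6 MPa

19.6


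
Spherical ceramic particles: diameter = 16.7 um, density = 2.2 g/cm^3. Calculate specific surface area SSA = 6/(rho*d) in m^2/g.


SSA = 6 / (2.2 * 16.7) = 0.163 m^2/g

0.163


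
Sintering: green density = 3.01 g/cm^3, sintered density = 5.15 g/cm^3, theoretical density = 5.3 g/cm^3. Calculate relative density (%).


Relative = 5.15 / 5.3 * 100 = 97.2%

97.2


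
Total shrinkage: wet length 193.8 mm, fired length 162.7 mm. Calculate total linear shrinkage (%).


TS = (193.8 - 162.7) / 193.8 * 100 = 16.05%

16.05


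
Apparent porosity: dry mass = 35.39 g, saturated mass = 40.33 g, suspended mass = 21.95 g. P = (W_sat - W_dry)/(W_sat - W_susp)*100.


P = (40.33 - 35.39) / (40.33 - 21.95) * 100 = 4.94 / 18.38 * 100 = 26.9%

26.9


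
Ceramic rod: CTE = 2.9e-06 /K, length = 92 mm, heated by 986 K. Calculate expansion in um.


dL = 2.9e-06 * 92 * 986 * 1000 = 263.065 um

263.065


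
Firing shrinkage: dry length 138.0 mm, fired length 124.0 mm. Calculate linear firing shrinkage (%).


FS = (138.0 - 124.0) / 138.0 * 100 = 10.14%

10.14


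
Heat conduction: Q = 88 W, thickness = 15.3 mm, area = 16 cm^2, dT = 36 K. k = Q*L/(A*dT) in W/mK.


k = 88*15.3/1000/(16/10000*36) = 23.38 W/mK

23.38


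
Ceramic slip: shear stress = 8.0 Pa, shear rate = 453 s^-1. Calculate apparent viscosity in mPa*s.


eta = tau/gamma * 1000 = 8.0/453 * 1000 = 17.7 mPa*s

17.7


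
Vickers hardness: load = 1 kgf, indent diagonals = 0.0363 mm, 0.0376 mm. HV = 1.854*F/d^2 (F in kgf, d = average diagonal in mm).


d_avg = (0.0363+0.0376)/2 = 0.03695 mm
HV = 1.854*1/0.03695^2 = 1358

1358


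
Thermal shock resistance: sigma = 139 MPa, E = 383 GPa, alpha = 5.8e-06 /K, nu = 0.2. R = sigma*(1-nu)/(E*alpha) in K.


R = 139*(1-0.2)/(383*1000*5.8e-06) = 50 K

50


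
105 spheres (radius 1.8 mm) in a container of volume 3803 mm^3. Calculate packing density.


V_sphere = 4/3*pi*1.8^3 = 24.429 mm^3
Total V = 105*24.429 = 2565.045 mm^3
PD = 2565.045 / 3803 = 0.674

0.674


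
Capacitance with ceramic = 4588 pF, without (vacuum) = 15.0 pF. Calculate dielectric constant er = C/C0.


er = 4588 / 15.0 = 305.87

305.87


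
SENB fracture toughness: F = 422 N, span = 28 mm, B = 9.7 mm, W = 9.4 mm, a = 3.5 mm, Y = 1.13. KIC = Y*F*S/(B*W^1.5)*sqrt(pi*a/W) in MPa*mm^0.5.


KIC = 1.13*422*28/(9.7*9.4^1.5)*sqrt(pi*3.5/9.4) = 51.66

51.66


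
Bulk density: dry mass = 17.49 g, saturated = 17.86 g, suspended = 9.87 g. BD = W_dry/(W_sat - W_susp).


BD = 17.49 / (17.86 - 9.87) = 17.49 / 7.99 = 2.189 g/cm^3

2.189


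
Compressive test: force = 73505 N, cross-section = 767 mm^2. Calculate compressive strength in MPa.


CS = 73505 / 767 = 95.8 MPa

95.8
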